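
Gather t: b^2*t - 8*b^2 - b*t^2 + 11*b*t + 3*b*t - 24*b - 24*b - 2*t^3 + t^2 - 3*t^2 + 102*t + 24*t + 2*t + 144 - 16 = -8*b^2 - 48*b - 2*t^3 + t^2*(-b - 2) + t*(b^2 + 14*b + 128) + 128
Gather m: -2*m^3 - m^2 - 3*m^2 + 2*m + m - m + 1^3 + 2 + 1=-2*m^3 - 4*m^2 + 2*m + 4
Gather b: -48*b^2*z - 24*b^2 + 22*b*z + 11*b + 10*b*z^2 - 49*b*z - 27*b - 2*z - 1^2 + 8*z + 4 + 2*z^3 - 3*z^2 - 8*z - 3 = b^2*(-48*z - 24) + b*(10*z^2 - 27*z - 16) + 2*z^3 - 3*z^2 - 2*z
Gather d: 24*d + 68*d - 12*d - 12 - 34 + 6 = 80*d - 40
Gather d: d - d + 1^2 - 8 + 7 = 0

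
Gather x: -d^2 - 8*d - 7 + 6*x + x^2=-d^2 - 8*d + x^2 + 6*x - 7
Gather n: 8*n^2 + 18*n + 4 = 8*n^2 + 18*n + 4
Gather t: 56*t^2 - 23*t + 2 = 56*t^2 - 23*t + 2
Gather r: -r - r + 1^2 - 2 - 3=-2*r - 4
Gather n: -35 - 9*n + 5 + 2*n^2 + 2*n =2*n^2 - 7*n - 30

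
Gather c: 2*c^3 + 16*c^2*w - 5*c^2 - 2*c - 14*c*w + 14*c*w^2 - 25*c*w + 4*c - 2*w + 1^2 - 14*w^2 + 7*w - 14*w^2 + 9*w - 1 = 2*c^3 + c^2*(16*w - 5) + c*(14*w^2 - 39*w + 2) - 28*w^2 + 14*w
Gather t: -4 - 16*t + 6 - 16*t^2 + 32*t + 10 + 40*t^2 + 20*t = 24*t^2 + 36*t + 12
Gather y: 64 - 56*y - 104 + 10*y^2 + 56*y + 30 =10*y^2 - 10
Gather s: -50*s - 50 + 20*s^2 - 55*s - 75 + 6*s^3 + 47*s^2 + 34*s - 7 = 6*s^3 + 67*s^2 - 71*s - 132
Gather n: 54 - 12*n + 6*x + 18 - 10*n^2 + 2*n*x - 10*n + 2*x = -10*n^2 + n*(2*x - 22) + 8*x + 72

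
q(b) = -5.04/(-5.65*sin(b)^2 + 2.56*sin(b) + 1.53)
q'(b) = -5.04*(11.3*sin(b)*cos(b) - 2.56*cos(b))/(-5.65*sin(b)^2 + 2.56*sin(b) + 1.53)^2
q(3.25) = -4.25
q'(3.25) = -13.45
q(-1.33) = 0.80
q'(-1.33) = 0.41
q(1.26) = 4.37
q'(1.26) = -9.49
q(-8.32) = 0.96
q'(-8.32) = -1.03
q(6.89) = -4.37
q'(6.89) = -12.11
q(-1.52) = 0.76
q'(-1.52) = 0.08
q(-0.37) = 37.45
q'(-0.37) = 1724.77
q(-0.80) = 1.57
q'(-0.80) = 3.63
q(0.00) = -3.29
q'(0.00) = 5.51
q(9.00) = -3.10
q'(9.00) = 3.64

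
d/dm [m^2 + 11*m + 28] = 2*m + 11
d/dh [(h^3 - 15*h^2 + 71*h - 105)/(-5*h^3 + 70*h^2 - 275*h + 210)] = (-h^2 + 18*h - 57)/(5*(h^4 - 14*h^3 + 61*h^2 - 84*h + 36))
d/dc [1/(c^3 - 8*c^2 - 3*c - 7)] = (-3*c^2 + 16*c + 3)/(-c^3 + 8*c^2 + 3*c + 7)^2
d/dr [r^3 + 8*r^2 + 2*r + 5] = 3*r^2 + 16*r + 2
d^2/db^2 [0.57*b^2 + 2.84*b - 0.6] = 1.14000000000000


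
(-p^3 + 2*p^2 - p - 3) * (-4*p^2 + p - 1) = 4*p^5 - 9*p^4 + 7*p^3 + 9*p^2 - 2*p + 3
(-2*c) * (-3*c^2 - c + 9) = 6*c^3 + 2*c^2 - 18*c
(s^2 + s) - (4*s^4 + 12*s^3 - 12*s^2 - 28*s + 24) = -4*s^4 - 12*s^3 + 13*s^2 + 29*s - 24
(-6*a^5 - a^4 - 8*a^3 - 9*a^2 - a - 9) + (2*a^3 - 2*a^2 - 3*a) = -6*a^5 - a^4 - 6*a^3 - 11*a^2 - 4*a - 9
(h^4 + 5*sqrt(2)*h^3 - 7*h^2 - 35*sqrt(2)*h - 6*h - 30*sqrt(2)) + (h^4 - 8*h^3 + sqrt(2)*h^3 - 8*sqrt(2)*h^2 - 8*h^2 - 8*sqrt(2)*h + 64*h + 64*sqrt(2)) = 2*h^4 - 8*h^3 + 6*sqrt(2)*h^3 - 15*h^2 - 8*sqrt(2)*h^2 - 43*sqrt(2)*h + 58*h + 34*sqrt(2)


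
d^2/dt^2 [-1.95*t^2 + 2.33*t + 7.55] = -3.90000000000000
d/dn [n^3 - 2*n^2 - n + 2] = 3*n^2 - 4*n - 1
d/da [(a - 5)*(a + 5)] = 2*a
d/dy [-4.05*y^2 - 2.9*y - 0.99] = -8.1*y - 2.9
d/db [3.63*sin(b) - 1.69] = 3.63*cos(b)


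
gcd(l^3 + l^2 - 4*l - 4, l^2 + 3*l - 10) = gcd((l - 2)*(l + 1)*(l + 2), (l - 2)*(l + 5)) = l - 2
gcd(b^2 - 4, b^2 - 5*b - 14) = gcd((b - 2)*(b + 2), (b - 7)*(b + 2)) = b + 2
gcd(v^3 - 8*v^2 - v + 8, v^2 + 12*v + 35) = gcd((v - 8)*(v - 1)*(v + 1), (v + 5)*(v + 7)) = 1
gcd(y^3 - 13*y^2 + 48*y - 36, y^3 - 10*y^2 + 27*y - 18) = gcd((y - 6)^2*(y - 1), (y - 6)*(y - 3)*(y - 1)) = y^2 - 7*y + 6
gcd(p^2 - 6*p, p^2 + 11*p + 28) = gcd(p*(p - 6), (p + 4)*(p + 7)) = 1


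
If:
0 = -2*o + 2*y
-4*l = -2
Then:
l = 1/2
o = y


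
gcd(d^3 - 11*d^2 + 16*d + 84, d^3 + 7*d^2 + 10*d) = d + 2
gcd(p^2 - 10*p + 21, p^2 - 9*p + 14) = p - 7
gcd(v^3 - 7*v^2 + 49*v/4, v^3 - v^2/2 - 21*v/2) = v^2 - 7*v/2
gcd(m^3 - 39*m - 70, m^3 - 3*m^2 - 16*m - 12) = m + 2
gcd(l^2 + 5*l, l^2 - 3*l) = l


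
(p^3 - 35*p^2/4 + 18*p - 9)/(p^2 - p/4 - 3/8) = 2*(p^2 - 8*p + 12)/(2*p + 1)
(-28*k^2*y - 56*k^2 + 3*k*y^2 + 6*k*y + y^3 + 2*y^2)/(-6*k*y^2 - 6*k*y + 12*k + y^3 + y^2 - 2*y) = (-28*k^2 + 3*k*y + y^2)/(-6*k*y + 6*k + y^2 - y)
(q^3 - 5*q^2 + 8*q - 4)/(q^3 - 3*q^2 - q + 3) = (q^2 - 4*q + 4)/(q^2 - 2*q - 3)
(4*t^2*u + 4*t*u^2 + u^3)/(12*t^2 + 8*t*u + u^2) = u*(2*t + u)/(6*t + u)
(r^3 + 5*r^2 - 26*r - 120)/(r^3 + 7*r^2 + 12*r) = (r^2 + r - 30)/(r*(r + 3))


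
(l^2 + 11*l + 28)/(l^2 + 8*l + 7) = (l + 4)/(l + 1)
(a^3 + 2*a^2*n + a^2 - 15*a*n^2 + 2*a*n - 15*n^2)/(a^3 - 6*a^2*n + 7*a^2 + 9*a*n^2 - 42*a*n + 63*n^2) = (a^2 + 5*a*n + a + 5*n)/(a^2 - 3*a*n + 7*a - 21*n)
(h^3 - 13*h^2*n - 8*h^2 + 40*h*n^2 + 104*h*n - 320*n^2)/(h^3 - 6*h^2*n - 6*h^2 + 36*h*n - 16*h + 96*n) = (h^2 - 13*h*n + 40*n^2)/(h^2 - 6*h*n + 2*h - 12*n)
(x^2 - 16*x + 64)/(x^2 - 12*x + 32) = (x - 8)/(x - 4)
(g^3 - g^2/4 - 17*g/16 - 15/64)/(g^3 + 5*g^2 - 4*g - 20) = (64*g^3 - 16*g^2 - 68*g - 15)/(64*(g^3 + 5*g^2 - 4*g - 20))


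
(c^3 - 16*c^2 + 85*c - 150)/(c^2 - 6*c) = c - 10 + 25/c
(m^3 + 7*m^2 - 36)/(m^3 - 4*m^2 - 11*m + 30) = (m + 6)/(m - 5)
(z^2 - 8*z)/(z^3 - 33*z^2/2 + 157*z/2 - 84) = 2*z/(2*z^2 - 17*z + 21)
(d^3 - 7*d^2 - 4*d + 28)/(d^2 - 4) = d - 7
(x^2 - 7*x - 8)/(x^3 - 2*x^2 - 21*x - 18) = (x - 8)/(x^2 - 3*x - 18)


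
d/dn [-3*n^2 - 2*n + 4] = -6*n - 2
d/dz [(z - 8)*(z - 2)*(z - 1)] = 3*z^2 - 22*z + 26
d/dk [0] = 0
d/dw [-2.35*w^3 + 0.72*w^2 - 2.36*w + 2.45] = -7.05*w^2 + 1.44*w - 2.36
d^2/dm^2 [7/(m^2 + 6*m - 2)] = 14*(-m^2 - 6*m + 4*(m + 3)^2 + 2)/(m^2 + 6*m - 2)^3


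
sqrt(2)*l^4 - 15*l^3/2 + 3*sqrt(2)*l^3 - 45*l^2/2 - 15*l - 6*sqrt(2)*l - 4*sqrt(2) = (l + 1)*(l + 2)*(l - 4*sqrt(2))*(sqrt(2)*l + 1/2)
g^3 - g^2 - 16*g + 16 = (g - 4)*(g - 1)*(g + 4)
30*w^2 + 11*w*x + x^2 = (5*w + x)*(6*w + x)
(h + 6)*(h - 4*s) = h^2 - 4*h*s + 6*h - 24*s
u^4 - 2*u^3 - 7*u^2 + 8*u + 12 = (u - 3)*(u - 2)*(u + 1)*(u + 2)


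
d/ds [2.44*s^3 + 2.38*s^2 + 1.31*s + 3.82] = 7.32*s^2 + 4.76*s + 1.31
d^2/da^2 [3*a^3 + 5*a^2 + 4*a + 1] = 18*a + 10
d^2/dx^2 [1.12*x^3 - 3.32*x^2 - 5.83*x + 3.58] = 6.72*x - 6.64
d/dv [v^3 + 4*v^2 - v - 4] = 3*v^2 + 8*v - 1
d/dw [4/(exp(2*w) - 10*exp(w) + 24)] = 8*(5 - exp(w))*exp(w)/(exp(2*w) - 10*exp(w) + 24)^2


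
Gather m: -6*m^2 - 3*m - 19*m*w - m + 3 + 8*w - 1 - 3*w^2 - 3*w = -6*m^2 + m*(-19*w - 4) - 3*w^2 + 5*w + 2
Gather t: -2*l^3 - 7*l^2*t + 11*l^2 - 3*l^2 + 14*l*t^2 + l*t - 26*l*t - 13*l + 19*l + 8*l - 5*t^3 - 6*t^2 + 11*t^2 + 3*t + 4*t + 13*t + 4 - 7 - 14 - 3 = -2*l^3 + 8*l^2 + 14*l - 5*t^3 + t^2*(14*l + 5) + t*(-7*l^2 - 25*l + 20) - 20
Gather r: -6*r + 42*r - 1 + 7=36*r + 6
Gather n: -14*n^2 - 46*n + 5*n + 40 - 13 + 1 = -14*n^2 - 41*n + 28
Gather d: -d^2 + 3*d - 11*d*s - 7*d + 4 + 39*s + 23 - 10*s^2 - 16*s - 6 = -d^2 + d*(-11*s - 4) - 10*s^2 + 23*s + 21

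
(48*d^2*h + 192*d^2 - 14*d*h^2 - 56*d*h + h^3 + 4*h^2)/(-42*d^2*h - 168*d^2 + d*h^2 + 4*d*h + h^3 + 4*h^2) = (-8*d + h)/(7*d + h)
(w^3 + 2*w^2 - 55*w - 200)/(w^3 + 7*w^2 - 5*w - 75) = (w - 8)/(w - 3)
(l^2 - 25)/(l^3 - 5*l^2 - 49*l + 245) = (l + 5)/(l^2 - 49)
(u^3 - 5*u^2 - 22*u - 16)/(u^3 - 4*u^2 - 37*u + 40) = (u^2 + 3*u + 2)/(u^2 + 4*u - 5)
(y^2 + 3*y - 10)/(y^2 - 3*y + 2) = (y + 5)/(y - 1)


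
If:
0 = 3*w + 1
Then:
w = -1/3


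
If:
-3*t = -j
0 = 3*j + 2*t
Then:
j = 0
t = 0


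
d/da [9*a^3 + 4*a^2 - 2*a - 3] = 27*a^2 + 8*a - 2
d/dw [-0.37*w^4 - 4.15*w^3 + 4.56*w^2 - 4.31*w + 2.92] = -1.48*w^3 - 12.45*w^2 + 9.12*w - 4.31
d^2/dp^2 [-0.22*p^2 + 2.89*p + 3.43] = -0.440000000000000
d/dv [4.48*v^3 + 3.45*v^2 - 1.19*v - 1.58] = 13.44*v^2 + 6.9*v - 1.19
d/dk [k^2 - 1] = 2*k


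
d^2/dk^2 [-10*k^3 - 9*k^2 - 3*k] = -60*k - 18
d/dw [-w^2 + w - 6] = 1 - 2*w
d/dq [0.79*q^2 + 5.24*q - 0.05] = 1.58*q + 5.24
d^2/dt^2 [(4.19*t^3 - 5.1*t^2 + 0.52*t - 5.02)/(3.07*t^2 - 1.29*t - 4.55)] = (5.6843418860808e-14*t^5 - 1.13686837721616e-13*t^4 + 100.408024*t^3 - 563.754858*t^2 + 683.326806*t - 374.221084)/(28.934443*t^6 - 36.474363*t^5 - 113.323524*t^4 + 105.969501*t^3 + 167.95506*t^2 - 80.118675*t - 94.196375)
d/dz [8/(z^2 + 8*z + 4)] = 16*(-z - 4)/(z^2 + 8*z + 4)^2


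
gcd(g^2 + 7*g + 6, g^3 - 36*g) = g + 6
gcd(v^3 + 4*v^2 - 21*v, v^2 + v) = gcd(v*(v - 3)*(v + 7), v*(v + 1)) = v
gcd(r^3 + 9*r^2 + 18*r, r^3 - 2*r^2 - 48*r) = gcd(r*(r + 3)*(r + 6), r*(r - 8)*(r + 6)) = r^2 + 6*r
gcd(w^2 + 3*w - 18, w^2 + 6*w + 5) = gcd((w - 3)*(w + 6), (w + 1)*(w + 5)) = 1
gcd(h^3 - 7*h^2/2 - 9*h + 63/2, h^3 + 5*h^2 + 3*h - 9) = h + 3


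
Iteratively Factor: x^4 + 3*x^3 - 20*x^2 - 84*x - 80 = (x + 2)*(x^3 + x^2 - 22*x - 40) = (x + 2)^2*(x^2 - x - 20) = (x - 5)*(x + 2)^2*(x + 4)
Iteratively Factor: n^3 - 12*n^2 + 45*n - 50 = (n - 5)*(n^2 - 7*n + 10) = (n - 5)*(n - 2)*(n - 5)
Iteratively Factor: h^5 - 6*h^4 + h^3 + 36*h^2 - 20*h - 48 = (h - 2)*(h^4 - 4*h^3 - 7*h^2 + 22*h + 24) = (h - 4)*(h - 2)*(h^3 - 7*h - 6) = (h - 4)*(h - 2)*(h + 1)*(h^2 - h - 6) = (h - 4)*(h - 3)*(h - 2)*(h + 1)*(h + 2)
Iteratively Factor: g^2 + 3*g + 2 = (g + 1)*(g + 2)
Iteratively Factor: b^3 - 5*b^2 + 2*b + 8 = (b + 1)*(b^2 - 6*b + 8) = (b - 2)*(b + 1)*(b - 4)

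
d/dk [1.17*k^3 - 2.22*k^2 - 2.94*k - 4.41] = 3.51*k^2 - 4.44*k - 2.94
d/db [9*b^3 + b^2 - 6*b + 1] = 27*b^2 + 2*b - 6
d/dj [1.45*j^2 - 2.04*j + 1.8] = 2.9*j - 2.04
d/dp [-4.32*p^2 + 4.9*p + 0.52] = 4.9 - 8.64*p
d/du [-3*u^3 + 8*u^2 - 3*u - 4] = -9*u^2 + 16*u - 3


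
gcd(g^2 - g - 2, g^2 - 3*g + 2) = g - 2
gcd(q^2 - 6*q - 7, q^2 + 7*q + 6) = q + 1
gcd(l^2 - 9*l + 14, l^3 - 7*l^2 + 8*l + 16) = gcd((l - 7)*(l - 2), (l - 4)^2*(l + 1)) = 1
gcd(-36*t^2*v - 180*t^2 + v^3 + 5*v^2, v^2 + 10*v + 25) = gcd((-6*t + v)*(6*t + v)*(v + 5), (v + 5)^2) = v + 5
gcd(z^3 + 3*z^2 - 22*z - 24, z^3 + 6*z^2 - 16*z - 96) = z^2 + 2*z - 24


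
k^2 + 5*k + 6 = (k + 2)*(k + 3)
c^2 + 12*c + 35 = (c + 5)*(c + 7)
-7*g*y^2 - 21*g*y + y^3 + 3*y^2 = y*(-7*g + y)*(y + 3)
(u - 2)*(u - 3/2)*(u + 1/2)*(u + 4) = u^4 + u^3 - 43*u^2/4 + 13*u/2 + 6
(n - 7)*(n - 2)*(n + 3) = n^3 - 6*n^2 - 13*n + 42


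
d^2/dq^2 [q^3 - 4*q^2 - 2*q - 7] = 6*q - 8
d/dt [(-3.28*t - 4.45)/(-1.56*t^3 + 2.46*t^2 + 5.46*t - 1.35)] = (-10.2336*t^3 - 12.7572*t^2 + 21.894*t + 28.725)/(2.4336*t^6 - 7.6752*t^5 - 10.9836*t^4 + 31.0752*t^3 + 23.1696*t^2 - 14.742*t + 1.8225)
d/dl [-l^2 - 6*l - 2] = -2*l - 6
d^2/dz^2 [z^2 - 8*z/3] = 2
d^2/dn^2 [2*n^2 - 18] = 4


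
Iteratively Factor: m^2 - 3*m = (m - 3)*(m)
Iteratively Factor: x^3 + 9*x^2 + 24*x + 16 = (x + 1)*(x^2 + 8*x + 16) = (x + 1)*(x + 4)*(x + 4)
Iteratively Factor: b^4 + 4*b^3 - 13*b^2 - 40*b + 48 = (b + 4)*(b^3 - 13*b + 12) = (b - 3)*(b + 4)*(b^2 + 3*b - 4) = (b - 3)*(b + 4)^2*(b - 1)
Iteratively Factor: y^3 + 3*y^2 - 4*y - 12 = (y + 2)*(y^2 + y - 6) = (y + 2)*(y + 3)*(y - 2)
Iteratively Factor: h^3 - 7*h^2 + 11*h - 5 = (h - 1)*(h^2 - 6*h + 5) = (h - 5)*(h - 1)*(h - 1)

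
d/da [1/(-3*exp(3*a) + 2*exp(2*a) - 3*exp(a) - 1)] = (9*exp(2*a) - 4*exp(a) + 3)*exp(a)/(3*exp(3*a) - 2*exp(2*a) + 3*exp(a) + 1)^2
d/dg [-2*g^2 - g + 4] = -4*g - 1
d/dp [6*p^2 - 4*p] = 12*p - 4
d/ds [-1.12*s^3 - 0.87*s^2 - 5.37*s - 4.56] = -3.36*s^2 - 1.74*s - 5.37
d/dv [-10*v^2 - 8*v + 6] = -20*v - 8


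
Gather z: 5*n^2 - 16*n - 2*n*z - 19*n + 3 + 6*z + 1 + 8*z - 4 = 5*n^2 - 35*n + z*(14 - 2*n)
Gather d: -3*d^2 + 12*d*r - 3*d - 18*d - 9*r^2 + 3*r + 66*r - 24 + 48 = -3*d^2 + d*(12*r - 21) - 9*r^2 + 69*r + 24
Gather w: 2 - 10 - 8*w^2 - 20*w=-8*w^2 - 20*w - 8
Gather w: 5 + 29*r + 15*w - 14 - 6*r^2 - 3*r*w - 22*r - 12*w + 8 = -6*r^2 + 7*r + w*(3 - 3*r) - 1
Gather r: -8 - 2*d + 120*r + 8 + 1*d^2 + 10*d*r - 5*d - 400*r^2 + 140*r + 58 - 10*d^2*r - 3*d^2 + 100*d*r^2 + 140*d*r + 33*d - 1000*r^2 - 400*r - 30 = -2*d^2 + 26*d + r^2*(100*d - 1400) + r*(-10*d^2 + 150*d - 140) + 28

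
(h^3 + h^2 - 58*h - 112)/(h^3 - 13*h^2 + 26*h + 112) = (h + 7)/(h - 7)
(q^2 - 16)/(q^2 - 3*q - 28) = (q - 4)/(q - 7)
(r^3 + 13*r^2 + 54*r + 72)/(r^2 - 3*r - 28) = (r^2 + 9*r + 18)/(r - 7)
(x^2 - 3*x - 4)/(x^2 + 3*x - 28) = (x + 1)/(x + 7)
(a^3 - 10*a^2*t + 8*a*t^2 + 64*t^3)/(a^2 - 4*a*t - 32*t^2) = (a^2 - 2*a*t - 8*t^2)/(a + 4*t)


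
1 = 1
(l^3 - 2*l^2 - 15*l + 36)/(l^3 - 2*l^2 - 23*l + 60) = (l^2 + l - 12)/(l^2 + l - 20)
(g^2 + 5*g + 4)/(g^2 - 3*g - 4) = (g + 4)/(g - 4)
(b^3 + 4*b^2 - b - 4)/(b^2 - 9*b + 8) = (b^2 + 5*b + 4)/(b - 8)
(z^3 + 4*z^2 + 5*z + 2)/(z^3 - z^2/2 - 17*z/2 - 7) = 2*(z + 1)/(2*z - 7)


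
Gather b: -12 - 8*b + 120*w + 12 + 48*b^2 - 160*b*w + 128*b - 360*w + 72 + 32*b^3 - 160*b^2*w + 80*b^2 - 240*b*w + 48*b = 32*b^3 + b^2*(128 - 160*w) + b*(168 - 400*w) - 240*w + 72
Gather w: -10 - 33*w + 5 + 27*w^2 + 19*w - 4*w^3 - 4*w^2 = -4*w^3 + 23*w^2 - 14*w - 5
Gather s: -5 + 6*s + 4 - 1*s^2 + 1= -s^2 + 6*s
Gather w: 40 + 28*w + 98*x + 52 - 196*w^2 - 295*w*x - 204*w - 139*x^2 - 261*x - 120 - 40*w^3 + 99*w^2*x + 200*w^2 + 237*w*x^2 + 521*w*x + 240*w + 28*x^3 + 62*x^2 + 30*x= -40*w^3 + w^2*(99*x + 4) + w*(237*x^2 + 226*x + 64) + 28*x^3 - 77*x^2 - 133*x - 28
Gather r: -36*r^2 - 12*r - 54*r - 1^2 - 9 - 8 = -36*r^2 - 66*r - 18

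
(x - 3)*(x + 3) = x^2 - 9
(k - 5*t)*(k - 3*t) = k^2 - 8*k*t + 15*t^2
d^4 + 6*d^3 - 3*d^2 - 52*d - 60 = (d - 3)*(d + 2)^2*(d + 5)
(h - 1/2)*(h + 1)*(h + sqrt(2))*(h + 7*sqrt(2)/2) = h^4 + h^3/2 + 9*sqrt(2)*h^3/2 + 9*sqrt(2)*h^2/4 + 13*h^2/2 - 9*sqrt(2)*h/4 + 7*h/2 - 7/2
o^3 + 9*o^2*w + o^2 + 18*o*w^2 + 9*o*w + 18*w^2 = (o + 1)*(o + 3*w)*(o + 6*w)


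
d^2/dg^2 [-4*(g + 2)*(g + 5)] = -8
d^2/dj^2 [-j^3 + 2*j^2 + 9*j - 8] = 4 - 6*j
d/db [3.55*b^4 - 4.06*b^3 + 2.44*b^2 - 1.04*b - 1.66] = 14.2*b^3 - 12.18*b^2 + 4.88*b - 1.04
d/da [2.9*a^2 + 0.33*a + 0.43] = 5.8*a + 0.33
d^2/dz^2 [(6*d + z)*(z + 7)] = 2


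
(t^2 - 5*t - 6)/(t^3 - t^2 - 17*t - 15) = (t - 6)/(t^2 - 2*t - 15)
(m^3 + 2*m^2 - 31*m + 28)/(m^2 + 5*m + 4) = (m^3 + 2*m^2 - 31*m + 28)/(m^2 + 5*m + 4)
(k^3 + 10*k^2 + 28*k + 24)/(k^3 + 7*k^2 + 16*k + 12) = (k + 6)/(k + 3)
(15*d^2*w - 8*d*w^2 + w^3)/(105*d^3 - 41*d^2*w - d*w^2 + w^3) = w/(7*d + w)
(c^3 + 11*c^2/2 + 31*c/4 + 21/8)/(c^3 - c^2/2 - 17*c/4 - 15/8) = (2*c + 7)/(2*c - 5)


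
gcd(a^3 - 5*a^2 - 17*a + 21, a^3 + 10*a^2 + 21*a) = a + 3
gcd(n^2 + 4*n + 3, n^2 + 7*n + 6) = n + 1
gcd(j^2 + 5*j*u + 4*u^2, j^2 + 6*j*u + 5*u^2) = j + u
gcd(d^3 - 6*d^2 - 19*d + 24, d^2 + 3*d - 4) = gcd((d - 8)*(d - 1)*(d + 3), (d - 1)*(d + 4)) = d - 1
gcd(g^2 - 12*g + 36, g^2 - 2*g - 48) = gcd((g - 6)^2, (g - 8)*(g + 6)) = 1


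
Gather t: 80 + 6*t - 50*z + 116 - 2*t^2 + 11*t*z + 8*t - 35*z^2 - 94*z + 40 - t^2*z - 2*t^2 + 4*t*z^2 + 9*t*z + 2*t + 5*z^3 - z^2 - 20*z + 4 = t^2*(-z - 4) + t*(4*z^2 + 20*z + 16) + 5*z^3 - 36*z^2 - 164*z + 240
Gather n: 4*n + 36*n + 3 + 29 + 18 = 40*n + 50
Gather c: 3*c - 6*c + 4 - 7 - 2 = -3*c - 5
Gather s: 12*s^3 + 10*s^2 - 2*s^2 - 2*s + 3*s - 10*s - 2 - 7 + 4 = 12*s^3 + 8*s^2 - 9*s - 5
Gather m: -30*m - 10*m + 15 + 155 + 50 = 220 - 40*m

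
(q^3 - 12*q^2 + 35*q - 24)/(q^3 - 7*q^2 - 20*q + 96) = (q - 1)/(q + 4)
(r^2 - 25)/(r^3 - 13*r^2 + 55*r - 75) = (r + 5)/(r^2 - 8*r + 15)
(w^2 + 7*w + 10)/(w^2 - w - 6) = (w + 5)/(w - 3)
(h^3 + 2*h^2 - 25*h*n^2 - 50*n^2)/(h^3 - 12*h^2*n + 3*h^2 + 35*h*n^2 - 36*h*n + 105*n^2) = (h^2 + 5*h*n + 2*h + 10*n)/(h^2 - 7*h*n + 3*h - 21*n)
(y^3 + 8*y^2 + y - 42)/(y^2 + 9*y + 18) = (y^2 + 5*y - 14)/(y + 6)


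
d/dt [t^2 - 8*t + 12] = 2*t - 8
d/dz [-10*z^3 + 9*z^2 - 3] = 6*z*(3 - 5*z)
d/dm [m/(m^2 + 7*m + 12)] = (12 - m^2)/(m^4 + 14*m^3 + 73*m^2 + 168*m + 144)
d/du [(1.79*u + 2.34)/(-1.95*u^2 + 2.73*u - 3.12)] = (3.4905*u^2 + 9.126*u - 11.973)/(3.8025*u^4 - 10.647*u^3 + 19.6209*u^2 - 17.0352*u + 9.7344)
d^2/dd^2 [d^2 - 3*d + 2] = 2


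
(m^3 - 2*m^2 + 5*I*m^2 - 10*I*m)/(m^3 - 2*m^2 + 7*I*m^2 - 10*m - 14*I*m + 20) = m/(m + 2*I)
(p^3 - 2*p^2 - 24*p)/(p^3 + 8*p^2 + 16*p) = (p - 6)/(p + 4)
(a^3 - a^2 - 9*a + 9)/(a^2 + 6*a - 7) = (a^2 - 9)/(a + 7)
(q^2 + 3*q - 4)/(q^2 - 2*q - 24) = (q - 1)/(q - 6)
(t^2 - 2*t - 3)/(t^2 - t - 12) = (-t^2 + 2*t + 3)/(-t^2 + t + 12)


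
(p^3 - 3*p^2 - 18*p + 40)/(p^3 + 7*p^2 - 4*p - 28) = (p^2 - p - 20)/(p^2 + 9*p + 14)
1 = 1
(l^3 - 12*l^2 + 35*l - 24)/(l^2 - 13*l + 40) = (l^2 - 4*l + 3)/(l - 5)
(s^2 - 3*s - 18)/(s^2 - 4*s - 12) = (s + 3)/(s + 2)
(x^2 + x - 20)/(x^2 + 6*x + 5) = (x - 4)/(x + 1)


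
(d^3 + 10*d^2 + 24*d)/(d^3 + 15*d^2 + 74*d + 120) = d/(d + 5)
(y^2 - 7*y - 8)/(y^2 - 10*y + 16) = (y + 1)/(y - 2)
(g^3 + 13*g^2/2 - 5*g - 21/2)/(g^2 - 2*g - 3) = (2*g^2 + 11*g - 21)/(2*(g - 3))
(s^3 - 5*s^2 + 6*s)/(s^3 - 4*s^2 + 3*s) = (s - 2)/(s - 1)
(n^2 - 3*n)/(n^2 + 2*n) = (n - 3)/(n + 2)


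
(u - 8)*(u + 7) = u^2 - u - 56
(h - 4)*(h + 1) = h^2 - 3*h - 4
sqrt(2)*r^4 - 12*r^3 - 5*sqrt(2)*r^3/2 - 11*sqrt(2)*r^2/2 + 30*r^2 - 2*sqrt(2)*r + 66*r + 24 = (r - 4)*(r + 1/2)*(r - 6*sqrt(2))*(sqrt(2)*r + sqrt(2))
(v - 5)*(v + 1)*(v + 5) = v^3 + v^2 - 25*v - 25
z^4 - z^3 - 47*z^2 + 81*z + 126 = (z - 6)*(z - 3)*(z + 1)*(z + 7)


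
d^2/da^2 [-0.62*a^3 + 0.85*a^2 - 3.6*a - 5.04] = 1.7 - 3.72*a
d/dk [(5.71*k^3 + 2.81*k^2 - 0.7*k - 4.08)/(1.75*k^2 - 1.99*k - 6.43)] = (9.9925*k^4 - 22.7258*k^3 - 114.5128*k^2 - 21.8566*k - 3.6182)/(3.0625*k^4 - 6.965*k^3 - 18.5449*k^2 + 25.5914*k + 41.3449)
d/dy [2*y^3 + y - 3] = 6*y^2 + 1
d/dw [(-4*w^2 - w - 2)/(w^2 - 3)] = (w^2 + 28*w + 3)/(w^4 - 6*w^2 + 9)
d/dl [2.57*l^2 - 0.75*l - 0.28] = 5.14*l - 0.75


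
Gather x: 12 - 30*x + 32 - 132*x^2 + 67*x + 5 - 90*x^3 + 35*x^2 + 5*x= -90*x^3 - 97*x^2 + 42*x + 49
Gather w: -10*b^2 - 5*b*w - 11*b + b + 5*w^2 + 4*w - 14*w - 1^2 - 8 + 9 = -10*b^2 - 10*b + 5*w^2 + w*(-5*b - 10)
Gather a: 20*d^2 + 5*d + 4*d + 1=20*d^2 + 9*d + 1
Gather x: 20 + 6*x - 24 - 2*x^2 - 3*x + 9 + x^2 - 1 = -x^2 + 3*x + 4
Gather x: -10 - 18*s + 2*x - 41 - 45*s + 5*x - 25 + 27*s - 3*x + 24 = -36*s + 4*x - 52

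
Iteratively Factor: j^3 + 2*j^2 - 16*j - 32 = (j + 2)*(j^2 - 16) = (j - 4)*(j + 2)*(j + 4)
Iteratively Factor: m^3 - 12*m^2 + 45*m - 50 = (m - 5)*(m^2 - 7*m + 10) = (m - 5)^2*(m - 2)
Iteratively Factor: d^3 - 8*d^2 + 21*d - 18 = (d - 2)*(d^2 - 6*d + 9) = (d - 3)*(d - 2)*(d - 3)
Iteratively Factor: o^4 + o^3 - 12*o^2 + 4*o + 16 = (o - 2)*(o^3 + 3*o^2 - 6*o - 8) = (o - 2)^2*(o^2 + 5*o + 4) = (o - 2)^2*(o + 1)*(o + 4)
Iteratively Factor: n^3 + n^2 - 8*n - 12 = (n + 2)*(n^2 - n - 6) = (n + 2)^2*(n - 3)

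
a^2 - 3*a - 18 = (a - 6)*(a + 3)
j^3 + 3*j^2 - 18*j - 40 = (j - 4)*(j + 2)*(j + 5)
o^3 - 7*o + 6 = (o - 2)*(o - 1)*(o + 3)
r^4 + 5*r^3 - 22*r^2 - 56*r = r*(r - 4)*(r + 2)*(r + 7)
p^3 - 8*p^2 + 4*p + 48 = (p - 6)*(p - 4)*(p + 2)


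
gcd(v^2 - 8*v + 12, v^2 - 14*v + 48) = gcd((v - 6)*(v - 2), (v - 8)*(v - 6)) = v - 6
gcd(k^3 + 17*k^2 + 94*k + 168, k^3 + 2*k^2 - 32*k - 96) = k + 4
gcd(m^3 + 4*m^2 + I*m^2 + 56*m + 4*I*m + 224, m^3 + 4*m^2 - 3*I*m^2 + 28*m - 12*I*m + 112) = m^2 + m*(4 - 7*I) - 28*I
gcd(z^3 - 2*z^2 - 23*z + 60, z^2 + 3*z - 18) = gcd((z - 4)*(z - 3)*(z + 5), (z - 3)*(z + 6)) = z - 3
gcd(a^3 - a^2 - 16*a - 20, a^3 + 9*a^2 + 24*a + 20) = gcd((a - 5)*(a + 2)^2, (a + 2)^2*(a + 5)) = a^2 + 4*a + 4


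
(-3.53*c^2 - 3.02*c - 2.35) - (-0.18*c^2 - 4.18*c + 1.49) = -3.35*c^2 + 1.16*c - 3.84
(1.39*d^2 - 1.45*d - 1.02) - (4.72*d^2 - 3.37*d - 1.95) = -3.33*d^2 + 1.92*d + 0.93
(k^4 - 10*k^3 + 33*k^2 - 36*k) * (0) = 0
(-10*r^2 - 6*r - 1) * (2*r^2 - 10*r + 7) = -20*r^4 + 88*r^3 - 12*r^2 - 32*r - 7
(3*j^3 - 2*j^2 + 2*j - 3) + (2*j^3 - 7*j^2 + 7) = 5*j^3 - 9*j^2 + 2*j + 4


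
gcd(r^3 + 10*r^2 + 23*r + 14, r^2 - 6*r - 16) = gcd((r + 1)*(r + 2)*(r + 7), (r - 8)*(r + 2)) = r + 2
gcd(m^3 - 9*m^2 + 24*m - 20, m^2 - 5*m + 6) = m - 2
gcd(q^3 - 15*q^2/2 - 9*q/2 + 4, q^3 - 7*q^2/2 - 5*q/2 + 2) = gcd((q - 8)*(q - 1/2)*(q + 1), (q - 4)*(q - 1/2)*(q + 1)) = q^2 + q/2 - 1/2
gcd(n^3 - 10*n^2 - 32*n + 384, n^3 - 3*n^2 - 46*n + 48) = n^2 - 2*n - 48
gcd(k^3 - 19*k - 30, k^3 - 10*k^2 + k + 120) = k^2 - 2*k - 15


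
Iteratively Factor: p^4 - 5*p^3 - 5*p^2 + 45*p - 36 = (p - 1)*(p^3 - 4*p^2 - 9*p + 36) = (p - 4)*(p - 1)*(p^2 - 9) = (p - 4)*(p - 3)*(p - 1)*(p + 3)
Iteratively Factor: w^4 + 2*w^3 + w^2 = (w + 1)*(w^3 + w^2) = w*(w + 1)*(w^2 + w) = w*(w + 1)^2*(w)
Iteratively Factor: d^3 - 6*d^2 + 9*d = (d - 3)*(d^2 - 3*d) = (d - 3)^2*(d)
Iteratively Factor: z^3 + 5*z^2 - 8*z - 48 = (z - 3)*(z^2 + 8*z + 16) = (z - 3)*(z + 4)*(z + 4)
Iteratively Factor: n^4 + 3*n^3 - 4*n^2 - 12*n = (n - 2)*(n^3 + 5*n^2 + 6*n) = (n - 2)*(n + 3)*(n^2 + 2*n) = (n - 2)*(n + 2)*(n + 3)*(n)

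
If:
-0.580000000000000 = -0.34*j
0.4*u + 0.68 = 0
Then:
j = 1.71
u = -1.70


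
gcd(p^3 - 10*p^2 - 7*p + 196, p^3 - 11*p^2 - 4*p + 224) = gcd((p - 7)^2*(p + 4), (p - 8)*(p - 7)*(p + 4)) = p^2 - 3*p - 28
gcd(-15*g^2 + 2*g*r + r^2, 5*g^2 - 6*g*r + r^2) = 1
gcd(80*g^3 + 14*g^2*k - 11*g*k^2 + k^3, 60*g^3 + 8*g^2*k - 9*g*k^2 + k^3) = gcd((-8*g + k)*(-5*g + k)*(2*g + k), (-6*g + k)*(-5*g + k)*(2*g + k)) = 10*g^2 + 3*g*k - k^2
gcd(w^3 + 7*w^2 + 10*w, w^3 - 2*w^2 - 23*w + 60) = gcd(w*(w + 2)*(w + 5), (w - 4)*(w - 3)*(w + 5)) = w + 5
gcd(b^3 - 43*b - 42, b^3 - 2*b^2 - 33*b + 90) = b + 6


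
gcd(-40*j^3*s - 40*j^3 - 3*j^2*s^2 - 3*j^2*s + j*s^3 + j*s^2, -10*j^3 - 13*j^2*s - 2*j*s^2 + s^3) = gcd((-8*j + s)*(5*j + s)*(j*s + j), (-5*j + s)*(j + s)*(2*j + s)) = 1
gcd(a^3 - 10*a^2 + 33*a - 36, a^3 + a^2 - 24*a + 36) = a - 3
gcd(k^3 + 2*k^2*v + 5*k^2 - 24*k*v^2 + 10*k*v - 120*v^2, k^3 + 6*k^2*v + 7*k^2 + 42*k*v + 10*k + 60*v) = k^2 + 6*k*v + 5*k + 30*v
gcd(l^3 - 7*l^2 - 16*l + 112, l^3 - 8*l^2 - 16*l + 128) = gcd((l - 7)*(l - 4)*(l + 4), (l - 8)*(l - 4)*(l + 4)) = l^2 - 16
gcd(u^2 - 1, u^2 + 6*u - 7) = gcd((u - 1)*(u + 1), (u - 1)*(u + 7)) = u - 1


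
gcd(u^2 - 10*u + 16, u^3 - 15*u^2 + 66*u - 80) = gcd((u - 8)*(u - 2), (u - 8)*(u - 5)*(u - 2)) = u^2 - 10*u + 16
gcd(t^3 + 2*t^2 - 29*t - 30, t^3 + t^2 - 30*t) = t^2 + t - 30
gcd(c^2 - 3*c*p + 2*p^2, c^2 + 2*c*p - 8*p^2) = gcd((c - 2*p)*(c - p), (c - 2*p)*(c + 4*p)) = -c + 2*p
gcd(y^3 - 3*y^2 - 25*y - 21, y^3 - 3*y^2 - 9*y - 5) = y + 1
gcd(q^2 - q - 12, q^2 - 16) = q - 4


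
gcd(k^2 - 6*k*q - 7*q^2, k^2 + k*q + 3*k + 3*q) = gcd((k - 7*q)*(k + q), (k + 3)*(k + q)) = k + q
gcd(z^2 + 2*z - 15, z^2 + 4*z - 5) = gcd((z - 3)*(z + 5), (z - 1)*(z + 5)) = z + 5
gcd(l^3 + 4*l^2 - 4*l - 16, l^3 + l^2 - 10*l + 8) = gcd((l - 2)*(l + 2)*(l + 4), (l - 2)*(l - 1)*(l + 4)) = l^2 + 2*l - 8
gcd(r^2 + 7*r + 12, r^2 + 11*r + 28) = r + 4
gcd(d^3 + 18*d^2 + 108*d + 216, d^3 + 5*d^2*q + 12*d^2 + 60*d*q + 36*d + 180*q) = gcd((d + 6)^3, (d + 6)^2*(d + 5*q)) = d^2 + 12*d + 36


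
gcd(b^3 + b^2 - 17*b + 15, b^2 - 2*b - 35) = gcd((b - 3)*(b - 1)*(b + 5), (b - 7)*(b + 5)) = b + 5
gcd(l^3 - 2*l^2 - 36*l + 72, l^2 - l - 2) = l - 2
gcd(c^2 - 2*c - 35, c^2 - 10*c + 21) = c - 7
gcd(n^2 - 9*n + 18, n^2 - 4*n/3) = 1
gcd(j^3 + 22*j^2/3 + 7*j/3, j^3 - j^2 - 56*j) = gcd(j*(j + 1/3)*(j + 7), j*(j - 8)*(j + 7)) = j^2 + 7*j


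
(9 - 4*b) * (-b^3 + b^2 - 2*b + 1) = 4*b^4 - 13*b^3 + 17*b^2 - 22*b + 9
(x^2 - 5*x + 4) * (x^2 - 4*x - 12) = x^4 - 9*x^3 + 12*x^2 + 44*x - 48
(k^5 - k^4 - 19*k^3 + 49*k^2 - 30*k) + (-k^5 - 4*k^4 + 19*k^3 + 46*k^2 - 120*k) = -5*k^4 + 95*k^2 - 150*k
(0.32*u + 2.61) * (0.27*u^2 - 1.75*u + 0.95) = 0.0864*u^3 + 0.1447*u^2 - 4.2635*u + 2.4795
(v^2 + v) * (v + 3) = v^3 + 4*v^2 + 3*v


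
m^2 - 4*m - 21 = (m - 7)*(m + 3)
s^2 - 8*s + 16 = (s - 4)^2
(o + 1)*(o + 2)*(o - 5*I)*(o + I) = o^4 + 3*o^3 - 4*I*o^3 + 7*o^2 - 12*I*o^2 + 15*o - 8*I*o + 10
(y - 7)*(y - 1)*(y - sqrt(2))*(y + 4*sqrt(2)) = y^4 - 8*y^3 + 3*sqrt(2)*y^3 - 24*sqrt(2)*y^2 - y^2 + 21*sqrt(2)*y + 64*y - 56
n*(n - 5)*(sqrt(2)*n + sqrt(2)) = sqrt(2)*n^3 - 4*sqrt(2)*n^2 - 5*sqrt(2)*n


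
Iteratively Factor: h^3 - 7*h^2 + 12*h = (h - 3)*(h^2 - 4*h) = (h - 4)*(h - 3)*(h)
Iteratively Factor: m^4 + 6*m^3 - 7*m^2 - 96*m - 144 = (m + 4)*(m^3 + 2*m^2 - 15*m - 36) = (m - 4)*(m + 4)*(m^2 + 6*m + 9) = (m - 4)*(m + 3)*(m + 4)*(m + 3)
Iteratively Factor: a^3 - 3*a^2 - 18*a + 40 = (a - 5)*(a^2 + 2*a - 8) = (a - 5)*(a - 2)*(a + 4)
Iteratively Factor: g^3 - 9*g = (g + 3)*(g^2 - 3*g) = (g - 3)*(g + 3)*(g)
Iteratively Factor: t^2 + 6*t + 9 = (t + 3)*(t + 3)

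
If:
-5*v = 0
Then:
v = 0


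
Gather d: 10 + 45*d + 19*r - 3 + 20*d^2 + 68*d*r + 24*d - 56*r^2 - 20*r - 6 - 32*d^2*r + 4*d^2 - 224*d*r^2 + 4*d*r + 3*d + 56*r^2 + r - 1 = d^2*(24 - 32*r) + d*(-224*r^2 + 72*r + 72)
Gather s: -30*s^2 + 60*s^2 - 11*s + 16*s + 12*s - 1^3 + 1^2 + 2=30*s^2 + 17*s + 2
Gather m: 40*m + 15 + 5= 40*m + 20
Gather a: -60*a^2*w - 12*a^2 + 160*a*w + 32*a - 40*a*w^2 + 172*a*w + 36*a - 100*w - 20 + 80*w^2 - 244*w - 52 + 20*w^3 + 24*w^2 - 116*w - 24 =a^2*(-60*w - 12) + a*(-40*w^2 + 332*w + 68) + 20*w^3 + 104*w^2 - 460*w - 96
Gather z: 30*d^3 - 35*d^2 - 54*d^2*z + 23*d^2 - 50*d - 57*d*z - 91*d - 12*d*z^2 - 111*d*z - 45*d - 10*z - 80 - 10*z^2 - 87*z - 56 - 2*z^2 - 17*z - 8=30*d^3 - 12*d^2 - 186*d + z^2*(-12*d - 12) + z*(-54*d^2 - 168*d - 114) - 144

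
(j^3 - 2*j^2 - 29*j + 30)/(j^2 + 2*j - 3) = (j^2 - j - 30)/(j + 3)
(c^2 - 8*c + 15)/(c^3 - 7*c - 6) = (c - 5)/(c^2 + 3*c + 2)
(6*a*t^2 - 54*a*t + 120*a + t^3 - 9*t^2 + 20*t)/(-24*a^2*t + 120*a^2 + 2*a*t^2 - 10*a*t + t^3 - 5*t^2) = (t - 4)/(-4*a + t)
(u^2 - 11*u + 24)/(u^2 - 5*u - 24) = (u - 3)/(u + 3)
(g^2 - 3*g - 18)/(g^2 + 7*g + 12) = (g - 6)/(g + 4)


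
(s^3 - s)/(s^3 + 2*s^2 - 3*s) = (s + 1)/(s + 3)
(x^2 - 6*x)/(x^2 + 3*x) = (x - 6)/(x + 3)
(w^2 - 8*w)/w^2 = (w - 8)/w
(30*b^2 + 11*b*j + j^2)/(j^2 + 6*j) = (30*b^2 + 11*b*j + j^2)/(j*(j + 6))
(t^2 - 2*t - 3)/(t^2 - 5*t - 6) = (t - 3)/(t - 6)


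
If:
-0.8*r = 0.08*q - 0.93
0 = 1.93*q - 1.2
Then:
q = 0.62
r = 1.10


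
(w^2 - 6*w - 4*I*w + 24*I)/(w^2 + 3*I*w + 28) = (w - 6)/(w + 7*I)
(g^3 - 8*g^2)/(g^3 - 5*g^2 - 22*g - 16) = g^2/(g^2 + 3*g + 2)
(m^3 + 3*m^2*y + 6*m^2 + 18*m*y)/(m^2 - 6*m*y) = (m^2 + 3*m*y + 6*m + 18*y)/(m - 6*y)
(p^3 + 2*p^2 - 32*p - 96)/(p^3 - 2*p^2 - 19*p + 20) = (p^2 - 2*p - 24)/(p^2 - 6*p + 5)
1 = 1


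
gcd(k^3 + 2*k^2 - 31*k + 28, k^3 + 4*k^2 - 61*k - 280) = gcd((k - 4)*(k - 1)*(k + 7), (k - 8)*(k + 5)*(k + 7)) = k + 7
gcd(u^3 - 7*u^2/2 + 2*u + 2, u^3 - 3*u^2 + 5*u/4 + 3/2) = u^2 - 3*u/2 - 1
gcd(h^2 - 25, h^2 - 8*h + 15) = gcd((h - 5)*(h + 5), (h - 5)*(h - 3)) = h - 5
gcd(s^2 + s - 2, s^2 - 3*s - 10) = s + 2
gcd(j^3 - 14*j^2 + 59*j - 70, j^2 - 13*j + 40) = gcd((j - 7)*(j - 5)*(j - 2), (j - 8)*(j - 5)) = j - 5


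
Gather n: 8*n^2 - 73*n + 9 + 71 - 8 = 8*n^2 - 73*n + 72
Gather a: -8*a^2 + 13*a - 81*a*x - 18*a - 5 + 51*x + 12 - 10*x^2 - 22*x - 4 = -8*a^2 + a*(-81*x - 5) - 10*x^2 + 29*x + 3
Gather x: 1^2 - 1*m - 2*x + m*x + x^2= -m + x^2 + x*(m - 2) + 1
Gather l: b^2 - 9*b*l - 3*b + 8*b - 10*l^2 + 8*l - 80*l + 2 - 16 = b^2 + 5*b - 10*l^2 + l*(-9*b - 72) - 14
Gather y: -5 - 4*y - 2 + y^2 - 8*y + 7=y^2 - 12*y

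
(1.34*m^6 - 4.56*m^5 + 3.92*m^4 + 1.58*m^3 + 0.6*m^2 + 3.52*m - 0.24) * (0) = 0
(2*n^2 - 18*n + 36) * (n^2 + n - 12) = 2*n^4 - 16*n^3 - 6*n^2 + 252*n - 432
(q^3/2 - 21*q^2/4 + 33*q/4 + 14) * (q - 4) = q^4/2 - 29*q^3/4 + 117*q^2/4 - 19*q - 56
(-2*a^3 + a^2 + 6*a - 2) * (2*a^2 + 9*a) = -4*a^5 - 16*a^4 + 21*a^3 + 50*a^2 - 18*a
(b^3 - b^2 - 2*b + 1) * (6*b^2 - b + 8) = 6*b^5 - 7*b^4 - 3*b^3 - 17*b + 8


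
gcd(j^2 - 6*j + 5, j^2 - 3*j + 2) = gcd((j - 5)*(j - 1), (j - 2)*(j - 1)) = j - 1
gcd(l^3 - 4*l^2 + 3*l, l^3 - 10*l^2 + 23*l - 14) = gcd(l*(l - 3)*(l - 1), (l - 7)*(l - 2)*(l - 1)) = l - 1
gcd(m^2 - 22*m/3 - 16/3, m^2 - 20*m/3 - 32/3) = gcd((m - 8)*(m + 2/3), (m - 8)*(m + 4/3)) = m - 8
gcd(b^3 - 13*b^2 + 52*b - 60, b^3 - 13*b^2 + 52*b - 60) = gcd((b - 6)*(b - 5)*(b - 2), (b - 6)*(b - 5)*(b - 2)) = b^3 - 13*b^2 + 52*b - 60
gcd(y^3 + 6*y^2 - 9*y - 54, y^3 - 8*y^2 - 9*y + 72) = y^2 - 9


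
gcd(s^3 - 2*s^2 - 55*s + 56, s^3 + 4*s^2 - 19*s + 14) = s^2 + 6*s - 7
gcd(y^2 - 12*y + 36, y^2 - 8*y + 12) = y - 6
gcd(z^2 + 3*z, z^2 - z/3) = z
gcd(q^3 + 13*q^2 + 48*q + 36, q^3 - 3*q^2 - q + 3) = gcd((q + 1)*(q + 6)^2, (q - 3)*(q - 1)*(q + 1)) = q + 1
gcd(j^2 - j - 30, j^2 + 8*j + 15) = j + 5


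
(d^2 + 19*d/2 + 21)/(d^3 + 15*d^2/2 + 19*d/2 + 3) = (2*d + 7)/(2*d^2 + 3*d + 1)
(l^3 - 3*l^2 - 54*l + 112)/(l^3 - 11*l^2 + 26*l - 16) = (l + 7)/(l - 1)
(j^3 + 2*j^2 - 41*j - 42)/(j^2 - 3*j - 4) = (j^2 + j - 42)/(j - 4)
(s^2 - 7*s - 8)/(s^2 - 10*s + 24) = (s^2 - 7*s - 8)/(s^2 - 10*s + 24)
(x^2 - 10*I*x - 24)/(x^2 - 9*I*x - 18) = (x - 4*I)/(x - 3*I)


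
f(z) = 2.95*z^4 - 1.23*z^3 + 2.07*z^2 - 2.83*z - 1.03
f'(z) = 11.8*z^3 - 3.69*z^2 + 4.14*z - 2.83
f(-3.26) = 406.00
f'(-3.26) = -464.36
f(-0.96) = 7.19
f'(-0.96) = -20.64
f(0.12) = -1.34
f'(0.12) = -2.37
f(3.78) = 553.68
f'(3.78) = 597.41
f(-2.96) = 283.84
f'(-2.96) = -353.44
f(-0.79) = 4.25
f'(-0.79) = -14.22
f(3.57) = 438.46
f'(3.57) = 501.81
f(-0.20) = -0.37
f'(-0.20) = -3.90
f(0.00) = -1.03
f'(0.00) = -2.83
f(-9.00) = 20443.73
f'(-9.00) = -8941.18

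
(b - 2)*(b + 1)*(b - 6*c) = b^3 - 6*b^2*c - b^2 + 6*b*c - 2*b + 12*c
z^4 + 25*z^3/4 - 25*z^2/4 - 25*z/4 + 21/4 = (z - 1)*(z - 3/4)*(z + 1)*(z + 7)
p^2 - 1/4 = (p - 1/2)*(p + 1/2)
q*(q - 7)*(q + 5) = q^3 - 2*q^2 - 35*q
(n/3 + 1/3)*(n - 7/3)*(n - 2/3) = n^3/3 - 2*n^2/3 - 13*n/27 + 14/27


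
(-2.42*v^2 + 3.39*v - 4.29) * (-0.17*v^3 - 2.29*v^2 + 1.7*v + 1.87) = 0.4114*v^5 + 4.9655*v^4 - 11.1478*v^3 + 11.0617*v^2 - 0.9537*v - 8.0223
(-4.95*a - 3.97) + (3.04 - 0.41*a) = -5.36*a - 0.93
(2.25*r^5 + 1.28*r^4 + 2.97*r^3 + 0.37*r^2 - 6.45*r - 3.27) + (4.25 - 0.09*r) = 2.25*r^5 + 1.28*r^4 + 2.97*r^3 + 0.37*r^2 - 6.54*r + 0.98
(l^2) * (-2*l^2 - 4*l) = -2*l^4 - 4*l^3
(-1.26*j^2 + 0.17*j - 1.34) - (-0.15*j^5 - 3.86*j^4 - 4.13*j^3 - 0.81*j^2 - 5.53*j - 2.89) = 0.15*j^5 + 3.86*j^4 + 4.13*j^3 - 0.45*j^2 + 5.7*j + 1.55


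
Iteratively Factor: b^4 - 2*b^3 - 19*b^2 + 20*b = (b - 5)*(b^3 + 3*b^2 - 4*b) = (b - 5)*(b + 4)*(b^2 - b) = (b - 5)*(b - 1)*(b + 4)*(b)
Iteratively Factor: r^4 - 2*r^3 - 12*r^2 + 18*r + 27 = (r + 3)*(r^3 - 5*r^2 + 3*r + 9) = (r + 1)*(r + 3)*(r^2 - 6*r + 9) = (r - 3)*(r + 1)*(r + 3)*(r - 3)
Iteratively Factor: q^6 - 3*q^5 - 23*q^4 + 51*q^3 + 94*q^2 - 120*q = (q - 3)*(q^5 - 23*q^3 - 18*q^2 + 40*q) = q*(q - 3)*(q^4 - 23*q^2 - 18*q + 40) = q*(q - 5)*(q - 3)*(q^3 + 5*q^2 + 2*q - 8) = q*(q - 5)*(q - 3)*(q + 2)*(q^2 + 3*q - 4) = q*(q - 5)*(q - 3)*(q + 2)*(q + 4)*(q - 1)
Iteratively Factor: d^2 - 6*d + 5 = (d - 5)*(d - 1)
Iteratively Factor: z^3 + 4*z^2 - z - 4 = (z + 1)*(z^2 + 3*z - 4) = (z + 1)*(z + 4)*(z - 1)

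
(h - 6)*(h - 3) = h^2 - 9*h + 18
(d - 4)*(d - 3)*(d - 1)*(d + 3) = d^4 - 5*d^3 - 5*d^2 + 45*d - 36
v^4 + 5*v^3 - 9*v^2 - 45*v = v*(v - 3)*(v + 3)*(v + 5)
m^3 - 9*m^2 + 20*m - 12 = (m - 6)*(m - 2)*(m - 1)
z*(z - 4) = z^2 - 4*z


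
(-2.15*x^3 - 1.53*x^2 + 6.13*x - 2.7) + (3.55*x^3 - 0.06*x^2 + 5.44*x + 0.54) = 1.4*x^3 - 1.59*x^2 + 11.57*x - 2.16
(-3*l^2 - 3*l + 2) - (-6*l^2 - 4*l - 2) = 3*l^2 + l + 4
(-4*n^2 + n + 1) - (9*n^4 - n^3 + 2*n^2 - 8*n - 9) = -9*n^4 + n^3 - 6*n^2 + 9*n + 10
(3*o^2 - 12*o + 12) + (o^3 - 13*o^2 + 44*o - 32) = o^3 - 10*o^2 + 32*o - 20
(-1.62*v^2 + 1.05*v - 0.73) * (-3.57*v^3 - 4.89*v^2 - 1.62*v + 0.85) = 5.7834*v^5 + 4.1733*v^4 + 0.0960000000000001*v^3 + 0.491699999999999*v^2 + 2.0751*v - 0.6205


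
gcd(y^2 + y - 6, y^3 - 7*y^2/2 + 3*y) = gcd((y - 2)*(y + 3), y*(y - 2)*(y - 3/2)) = y - 2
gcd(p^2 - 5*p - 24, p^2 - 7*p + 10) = 1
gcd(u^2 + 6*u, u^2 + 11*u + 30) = u + 6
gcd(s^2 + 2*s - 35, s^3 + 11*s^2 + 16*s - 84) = s + 7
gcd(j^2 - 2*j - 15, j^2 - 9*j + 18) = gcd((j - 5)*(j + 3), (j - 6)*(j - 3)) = 1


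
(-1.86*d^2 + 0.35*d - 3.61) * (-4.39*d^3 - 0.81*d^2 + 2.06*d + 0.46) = 8.1654*d^5 - 0.0298999999999996*d^4 + 11.7328*d^3 + 2.7895*d^2 - 7.2756*d - 1.6606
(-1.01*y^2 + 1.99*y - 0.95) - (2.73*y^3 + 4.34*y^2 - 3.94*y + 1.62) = -2.73*y^3 - 5.35*y^2 + 5.93*y - 2.57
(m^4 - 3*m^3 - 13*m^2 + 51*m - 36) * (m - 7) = m^5 - 10*m^4 + 8*m^3 + 142*m^2 - 393*m + 252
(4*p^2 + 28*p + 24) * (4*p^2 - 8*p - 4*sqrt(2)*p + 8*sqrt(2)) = 16*p^4 - 16*sqrt(2)*p^3 + 80*p^3 - 128*p^2 - 80*sqrt(2)*p^2 - 192*p + 128*sqrt(2)*p + 192*sqrt(2)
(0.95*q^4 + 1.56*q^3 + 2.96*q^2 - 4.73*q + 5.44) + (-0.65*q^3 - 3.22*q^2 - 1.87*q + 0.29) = 0.95*q^4 + 0.91*q^3 - 0.26*q^2 - 6.6*q + 5.73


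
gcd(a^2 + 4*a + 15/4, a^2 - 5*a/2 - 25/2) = a + 5/2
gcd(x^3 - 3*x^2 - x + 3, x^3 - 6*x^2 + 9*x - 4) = x - 1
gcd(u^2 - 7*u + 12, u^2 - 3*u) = u - 3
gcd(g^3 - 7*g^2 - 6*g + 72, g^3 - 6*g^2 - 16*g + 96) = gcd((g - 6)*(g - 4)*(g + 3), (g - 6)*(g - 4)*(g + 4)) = g^2 - 10*g + 24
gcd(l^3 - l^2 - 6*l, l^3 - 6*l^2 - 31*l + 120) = l - 3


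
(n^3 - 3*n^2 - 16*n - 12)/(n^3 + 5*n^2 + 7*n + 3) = (n^2 - 4*n - 12)/(n^2 + 4*n + 3)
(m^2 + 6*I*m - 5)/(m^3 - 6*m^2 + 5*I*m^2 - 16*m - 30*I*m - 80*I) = (m + I)/(m^2 - 6*m - 16)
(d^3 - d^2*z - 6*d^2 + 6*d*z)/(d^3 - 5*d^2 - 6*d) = (d - z)/(d + 1)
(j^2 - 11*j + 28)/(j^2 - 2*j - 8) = (j - 7)/(j + 2)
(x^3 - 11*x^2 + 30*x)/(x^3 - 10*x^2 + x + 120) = x*(x - 6)/(x^2 - 5*x - 24)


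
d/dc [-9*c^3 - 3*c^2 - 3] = 3*c*(-9*c - 2)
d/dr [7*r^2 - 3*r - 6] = 14*r - 3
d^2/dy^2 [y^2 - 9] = 2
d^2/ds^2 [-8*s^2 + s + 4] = -16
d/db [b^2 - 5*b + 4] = 2*b - 5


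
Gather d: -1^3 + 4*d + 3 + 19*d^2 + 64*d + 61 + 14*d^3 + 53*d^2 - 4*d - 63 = 14*d^3 + 72*d^2 + 64*d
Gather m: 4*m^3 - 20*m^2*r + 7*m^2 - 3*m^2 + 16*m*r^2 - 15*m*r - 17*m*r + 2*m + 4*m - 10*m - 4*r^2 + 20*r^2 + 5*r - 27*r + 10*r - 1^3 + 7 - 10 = 4*m^3 + m^2*(4 - 20*r) + m*(16*r^2 - 32*r - 4) + 16*r^2 - 12*r - 4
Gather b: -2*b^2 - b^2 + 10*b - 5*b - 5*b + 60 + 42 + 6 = 108 - 3*b^2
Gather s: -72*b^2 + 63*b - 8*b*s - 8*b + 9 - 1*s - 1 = -72*b^2 + 55*b + s*(-8*b - 1) + 8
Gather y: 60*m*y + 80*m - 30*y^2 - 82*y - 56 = 80*m - 30*y^2 + y*(60*m - 82) - 56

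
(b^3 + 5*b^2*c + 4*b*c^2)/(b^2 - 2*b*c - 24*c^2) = b*(b + c)/(b - 6*c)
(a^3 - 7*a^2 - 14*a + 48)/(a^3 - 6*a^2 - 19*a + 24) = (a - 2)/(a - 1)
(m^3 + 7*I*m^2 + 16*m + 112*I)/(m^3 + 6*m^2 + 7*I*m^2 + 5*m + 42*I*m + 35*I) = (m^2 + 16)/(m^2 + 6*m + 5)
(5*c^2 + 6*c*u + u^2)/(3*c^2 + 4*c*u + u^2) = (5*c + u)/(3*c + u)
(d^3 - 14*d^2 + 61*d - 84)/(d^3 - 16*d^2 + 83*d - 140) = (d - 3)/(d - 5)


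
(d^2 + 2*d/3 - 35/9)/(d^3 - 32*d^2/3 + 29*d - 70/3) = (d + 7/3)/(d^2 - 9*d + 14)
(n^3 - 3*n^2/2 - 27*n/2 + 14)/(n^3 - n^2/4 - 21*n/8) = 4*(-2*n^3 + 3*n^2 + 27*n - 28)/(n*(-8*n^2 + 2*n + 21))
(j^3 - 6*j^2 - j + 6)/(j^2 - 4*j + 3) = (j^2 - 5*j - 6)/(j - 3)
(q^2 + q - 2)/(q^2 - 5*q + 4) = (q + 2)/(q - 4)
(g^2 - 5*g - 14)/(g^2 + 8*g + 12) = (g - 7)/(g + 6)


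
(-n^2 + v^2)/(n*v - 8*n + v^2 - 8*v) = (-n + v)/(v - 8)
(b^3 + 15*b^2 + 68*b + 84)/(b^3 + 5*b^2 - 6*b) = (b^2 + 9*b + 14)/(b*(b - 1))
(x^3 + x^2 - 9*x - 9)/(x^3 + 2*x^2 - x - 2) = (x^2 - 9)/(x^2 + x - 2)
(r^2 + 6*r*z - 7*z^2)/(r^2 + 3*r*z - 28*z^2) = (-r + z)/(-r + 4*z)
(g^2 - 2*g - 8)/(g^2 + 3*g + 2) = (g - 4)/(g + 1)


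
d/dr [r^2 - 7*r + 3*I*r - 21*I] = 2*r - 7 + 3*I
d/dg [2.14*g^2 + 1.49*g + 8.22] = 4.28*g + 1.49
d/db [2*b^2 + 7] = 4*b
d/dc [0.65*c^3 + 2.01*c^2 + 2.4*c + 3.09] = 1.95*c^2 + 4.02*c + 2.4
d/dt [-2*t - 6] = -2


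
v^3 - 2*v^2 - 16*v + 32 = (v - 4)*(v - 2)*(v + 4)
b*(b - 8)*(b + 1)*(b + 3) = b^4 - 4*b^3 - 29*b^2 - 24*b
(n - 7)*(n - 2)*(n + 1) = n^3 - 8*n^2 + 5*n + 14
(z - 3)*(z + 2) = z^2 - z - 6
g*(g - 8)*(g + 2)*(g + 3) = g^4 - 3*g^3 - 34*g^2 - 48*g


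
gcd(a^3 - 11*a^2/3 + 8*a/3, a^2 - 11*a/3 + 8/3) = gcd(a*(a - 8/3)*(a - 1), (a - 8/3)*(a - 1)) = a^2 - 11*a/3 + 8/3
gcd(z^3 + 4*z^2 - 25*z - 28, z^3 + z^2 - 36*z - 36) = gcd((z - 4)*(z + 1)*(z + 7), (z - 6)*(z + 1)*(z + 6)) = z + 1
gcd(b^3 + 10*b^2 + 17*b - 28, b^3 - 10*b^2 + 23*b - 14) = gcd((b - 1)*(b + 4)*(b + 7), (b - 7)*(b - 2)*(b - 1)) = b - 1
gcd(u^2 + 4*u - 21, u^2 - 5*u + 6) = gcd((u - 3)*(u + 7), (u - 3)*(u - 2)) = u - 3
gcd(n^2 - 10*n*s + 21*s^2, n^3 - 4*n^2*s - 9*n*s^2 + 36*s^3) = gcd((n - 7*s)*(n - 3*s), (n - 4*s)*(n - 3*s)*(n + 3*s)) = -n + 3*s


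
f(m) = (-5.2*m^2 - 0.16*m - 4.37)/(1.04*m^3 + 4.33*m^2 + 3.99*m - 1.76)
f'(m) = (-10.4*m - 0.16)/(1.04*m^3 + 4.33*m^2 + 3.99*m - 1.76) + (-5.2*m^2 - 0.16*m - 4.37)*(-3.12*m^2 - 8.66*m - 3.99)/(1.04*m^3 + 4.33*m^2 + 3.99*m - 1.76)^2 = (5.408*m^4 + 0.332799999999999*m^3 - 6.4208*m^2 + 56.1482*m + 17.7179)/(1.0816*m^6 + 9.0064*m^5 + 27.0481*m^4 + 30.8926*m^3 + 0.678500000000001*m^2 - 14.0448*m + 3.0976)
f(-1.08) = 4.41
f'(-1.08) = -8.02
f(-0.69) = 2.41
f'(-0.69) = -2.94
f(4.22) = -0.57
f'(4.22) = 0.06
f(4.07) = -0.58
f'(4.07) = 0.07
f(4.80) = -0.54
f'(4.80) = 0.06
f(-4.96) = 3.14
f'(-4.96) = 1.60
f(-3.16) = 14.13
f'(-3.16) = 19.57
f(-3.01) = 17.58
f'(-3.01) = 26.77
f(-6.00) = 2.02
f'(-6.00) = 0.72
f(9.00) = -0.37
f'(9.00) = 0.03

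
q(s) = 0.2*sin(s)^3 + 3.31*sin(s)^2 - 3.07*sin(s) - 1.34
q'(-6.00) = -1.13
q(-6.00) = -1.94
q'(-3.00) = 3.95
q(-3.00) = -0.84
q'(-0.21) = -4.33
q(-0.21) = -0.56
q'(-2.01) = 3.64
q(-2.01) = 4.00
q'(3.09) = 2.72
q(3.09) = -1.49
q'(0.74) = 1.23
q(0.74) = -1.84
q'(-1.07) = -4.04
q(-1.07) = 3.76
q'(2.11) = -1.57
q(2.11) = -1.41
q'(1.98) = -1.40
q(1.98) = -1.22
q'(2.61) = -0.38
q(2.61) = -2.02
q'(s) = 0.6*sin(s)^2*cos(s) + 6.62*sin(s)*cos(s) - 3.07*cos(s)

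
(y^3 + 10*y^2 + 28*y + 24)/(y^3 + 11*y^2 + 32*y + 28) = (y + 6)/(y + 7)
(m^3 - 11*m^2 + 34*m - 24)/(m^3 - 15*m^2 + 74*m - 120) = (m - 1)/(m - 5)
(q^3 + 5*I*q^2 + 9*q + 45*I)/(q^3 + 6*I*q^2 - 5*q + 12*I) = (q^2 + 2*I*q + 15)/(q^2 + 3*I*q + 4)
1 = 1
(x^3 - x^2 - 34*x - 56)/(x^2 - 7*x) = x + 6 + 8/x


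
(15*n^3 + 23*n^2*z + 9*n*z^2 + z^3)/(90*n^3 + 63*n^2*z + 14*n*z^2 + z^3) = (n + z)/(6*n + z)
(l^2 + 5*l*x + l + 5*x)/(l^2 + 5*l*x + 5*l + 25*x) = (l + 1)/(l + 5)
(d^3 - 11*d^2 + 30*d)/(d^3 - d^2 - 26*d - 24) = d*(d - 5)/(d^2 + 5*d + 4)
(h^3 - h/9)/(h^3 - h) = (h^2 - 1/9)/(h^2 - 1)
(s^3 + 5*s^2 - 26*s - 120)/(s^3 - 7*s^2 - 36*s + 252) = (s^2 - s - 20)/(s^2 - 13*s + 42)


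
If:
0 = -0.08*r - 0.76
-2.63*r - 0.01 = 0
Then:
No Solution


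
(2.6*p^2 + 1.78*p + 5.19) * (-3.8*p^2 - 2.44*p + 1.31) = -9.88*p^4 - 13.108*p^3 - 20.6592*p^2 - 10.3318*p + 6.7989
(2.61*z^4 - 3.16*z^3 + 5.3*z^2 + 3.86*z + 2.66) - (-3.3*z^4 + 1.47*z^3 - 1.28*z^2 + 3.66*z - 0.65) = 5.91*z^4 - 4.63*z^3 + 6.58*z^2 + 0.2*z + 3.31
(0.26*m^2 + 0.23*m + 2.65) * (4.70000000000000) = 1.222*m^2 + 1.081*m + 12.455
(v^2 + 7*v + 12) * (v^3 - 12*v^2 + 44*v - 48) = v^5 - 5*v^4 - 28*v^3 + 116*v^2 + 192*v - 576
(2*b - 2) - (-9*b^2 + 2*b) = 9*b^2 - 2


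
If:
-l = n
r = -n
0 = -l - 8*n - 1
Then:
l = 1/7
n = -1/7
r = 1/7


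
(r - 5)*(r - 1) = r^2 - 6*r + 5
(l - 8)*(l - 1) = l^2 - 9*l + 8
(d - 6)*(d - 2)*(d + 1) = d^3 - 7*d^2 + 4*d + 12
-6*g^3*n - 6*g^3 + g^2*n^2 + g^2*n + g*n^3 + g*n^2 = (-2*g + n)*(3*g + n)*(g*n + g)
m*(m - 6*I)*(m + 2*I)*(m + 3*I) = m^4 - I*m^3 + 24*m^2 + 36*I*m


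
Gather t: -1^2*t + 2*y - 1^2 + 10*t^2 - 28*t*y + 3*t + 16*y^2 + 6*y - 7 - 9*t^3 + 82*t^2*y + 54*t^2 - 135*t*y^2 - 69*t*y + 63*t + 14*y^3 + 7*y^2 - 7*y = -9*t^3 + t^2*(82*y + 64) + t*(-135*y^2 - 97*y + 65) + 14*y^3 + 23*y^2 + y - 8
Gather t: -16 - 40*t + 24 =8 - 40*t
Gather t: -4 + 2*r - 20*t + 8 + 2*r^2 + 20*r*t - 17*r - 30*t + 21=2*r^2 - 15*r + t*(20*r - 50) + 25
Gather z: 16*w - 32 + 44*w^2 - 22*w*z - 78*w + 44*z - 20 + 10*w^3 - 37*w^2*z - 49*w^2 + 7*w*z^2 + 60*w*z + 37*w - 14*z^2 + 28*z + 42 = 10*w^3 - 5*w^2 - 25*w + z^2*(7*w - 14) + z*(-37*w^2 + 38*w + 72) - 10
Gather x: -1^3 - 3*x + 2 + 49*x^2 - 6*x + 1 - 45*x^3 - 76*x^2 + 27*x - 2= -45*x^3 - 27*x^2 + 18*x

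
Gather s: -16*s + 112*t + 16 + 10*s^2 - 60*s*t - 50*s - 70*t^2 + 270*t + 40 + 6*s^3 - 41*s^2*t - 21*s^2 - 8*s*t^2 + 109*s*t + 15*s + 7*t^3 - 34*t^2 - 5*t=6*s^3 + s^2*(-41*t - 11) + s*(-8*t^2 + 49*t - 51) + 7*t^3 - 104*t^2 + 377*t + 56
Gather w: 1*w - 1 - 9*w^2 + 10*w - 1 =-9*w^2 + 11*w - 2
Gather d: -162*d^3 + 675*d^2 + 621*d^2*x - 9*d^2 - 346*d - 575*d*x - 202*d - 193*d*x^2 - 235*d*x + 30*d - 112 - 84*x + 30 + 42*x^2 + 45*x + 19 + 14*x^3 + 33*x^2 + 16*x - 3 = -162*d^3 + d^2*(621*x + 666) + d*(-193*x^2 - 810*x - 518) + 14*x^3 + 75*x^2 - 23*x - 66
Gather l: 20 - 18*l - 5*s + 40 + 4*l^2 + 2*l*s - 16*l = 4*l^2 + l*(2*s - 34) - 5*s + 60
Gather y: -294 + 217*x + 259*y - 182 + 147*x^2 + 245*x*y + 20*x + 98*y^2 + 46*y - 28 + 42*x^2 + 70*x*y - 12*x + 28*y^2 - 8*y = 189*x^2 + 225*x + 126*y^2 + y*(315*x + 297) - 504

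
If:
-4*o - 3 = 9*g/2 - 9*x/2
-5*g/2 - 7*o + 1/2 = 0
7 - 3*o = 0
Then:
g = -19/3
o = 7/3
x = -97/27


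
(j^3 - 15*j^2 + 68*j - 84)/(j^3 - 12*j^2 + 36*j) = (j^2 - 9*j + 14)/(j*(j - 6))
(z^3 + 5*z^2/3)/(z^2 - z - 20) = z^2*(z + 5/3)/(z^2 - z - 20)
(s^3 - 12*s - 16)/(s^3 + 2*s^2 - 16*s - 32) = (s + 2)/(s + 4)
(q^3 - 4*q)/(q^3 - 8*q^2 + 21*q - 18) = q*(q + 2)/(q^2 - 6*q + 9)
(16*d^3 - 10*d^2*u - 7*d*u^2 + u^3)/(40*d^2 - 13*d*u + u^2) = (-2*d^2 + d*u + u^2)/(-5*d + u)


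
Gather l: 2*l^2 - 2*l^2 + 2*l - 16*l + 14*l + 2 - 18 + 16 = 0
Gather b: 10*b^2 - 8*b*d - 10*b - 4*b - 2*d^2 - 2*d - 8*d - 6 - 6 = 10*b^2 + b*(-8*d - 14) - 2*d^2 - 10*d - 12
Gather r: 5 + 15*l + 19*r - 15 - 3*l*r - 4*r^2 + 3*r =15*l - 4*r^2 + r*(22 - 3*l) - 10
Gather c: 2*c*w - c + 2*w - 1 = c*(2*w - 1) + 2*w - 1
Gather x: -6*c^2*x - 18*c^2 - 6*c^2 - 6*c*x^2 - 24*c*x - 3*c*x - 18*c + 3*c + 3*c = -24*c^2 - 6*c*x^2 - 12*c + x*(-6*c^2 - 27*c)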